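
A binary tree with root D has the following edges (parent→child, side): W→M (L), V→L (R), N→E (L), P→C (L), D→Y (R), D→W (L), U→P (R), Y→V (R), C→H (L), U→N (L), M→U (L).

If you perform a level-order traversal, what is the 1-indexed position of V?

Level-order visits nodes level by level from the root, left to right within each level.
Level 0: D
Level 1: W, Y
Level 2: M, V
Level 3: U, L
Level 4: N, P
Level 5: E, C
Level 6: H
Full level-order sequence: D, W, Y, M, V, U, L, N, P, E, C, H.

5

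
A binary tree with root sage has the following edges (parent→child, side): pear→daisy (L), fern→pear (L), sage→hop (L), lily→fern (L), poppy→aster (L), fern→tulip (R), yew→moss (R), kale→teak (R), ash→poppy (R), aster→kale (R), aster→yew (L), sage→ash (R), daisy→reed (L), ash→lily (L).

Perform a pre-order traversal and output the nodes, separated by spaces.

sage hop ash lily fern pear daisy reed tulip poppy aster yew moss kale teak

Pre-order visits the node, then its left subtree, then its right subtree.
Visit sage.
At sage: go left to hop.
  hop is a leaf — visit hop.
At sage: go right to ash.
  Visit ash.
  At ash: go left to lily.
    Visit lily.
    At lily: go left to fern.
      Visit fern.
      At fern: go left to pear.
        Visit pear.
        At pear: go left to daisy.
          Visit daisy.
          At daisy: go left to reed.
            reed is a leaf — visit reed.
          At daisy: no right child.
        At pear: no right child.
      At fern: go right to tulip.
        tulip is a leaf — visit tulip.
    At lily: no right child.
  At ash: go right to poppy.
    Visit poppy.
    At poppy: go left to aster.
      Visit aster.
      At aster: go left to yew.
        Visit yew.
        At yew: no left child.
        At yew: go right to moss.
          moss is a leaf — visit moss.
      At aster: go right to kale.
        Visit kale.
        At kale: no left child.
        At kale: go right to teak.
          teak is a leaf — visit teak.
    At poppy: no right child.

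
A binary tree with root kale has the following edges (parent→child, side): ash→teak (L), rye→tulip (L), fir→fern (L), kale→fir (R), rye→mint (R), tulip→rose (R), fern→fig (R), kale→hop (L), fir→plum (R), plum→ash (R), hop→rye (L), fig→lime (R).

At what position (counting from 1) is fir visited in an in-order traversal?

10

In-order visits the left subtree, then the node, then the right subtree.
At kale: go left to hop.
  At hop: go left to rye.
    At rye: go left to tulip.
      At tulip: no left child.
      Visit tulip.
      At tulip: go right to rose.
        rose is a leaf — visit rose.
    Visit rye.
    At rye: go right to mint.
      mint is a leaf — visit mint.
  Visit hop.
  At hop: no right child.
Visit kale.
At kale: go right to fir.
  At fir: go left to fern.
    At fern: no left child.
    Visit fern.
    At fern: go right to fig.
      At fig: no left child.
      Visit fig.
      At fig: go right to lime.
        lime is a leaf — visit lime.
  Visit fir.
  At fir: go right to plum.
    At plum: no left child.
    Visit plum.
    At plum: go right to ash.
      At ash: go left to teak.
        teak is a leaf — visit teak.
      Visit ash.
      At ash: no right child.
Full in-order sequence: tulip, rose, rye, mint, hop, kale, fern, fig, lime, fir, plum, teak, ash.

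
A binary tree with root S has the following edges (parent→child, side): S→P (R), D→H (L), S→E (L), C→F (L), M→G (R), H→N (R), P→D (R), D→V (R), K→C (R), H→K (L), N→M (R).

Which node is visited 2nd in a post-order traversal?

Post-order visits the left subtree, then the right subtree, then the node.
At S: go left to E.
  E is a leaf — visit E.
At S: go right to P.
  At P: no left child.
  At P: go right to D.
    At D: go left to H.
      At H: go left to K.
        At K: no left child.
        At K: go right to C.
          At C: go left to F.
            F is a leaf — visit F.
          At C: no right child.
          Visit C.
        Visit K.
      At H: go right to N.
        At N: no left child.
        At N: go right to M.
          At M: no left child.
          At M: go right to G.
            G is a leaf — visit G.
          Visit M.
        Visit N.
      Visit H.
    At D: go right to V.
      V is a leaf — visit V.
    Visit D.
  Visit P.
Visit S.
Full post-order sequence: E, F, C, K, G, M, N, H, V, D, P, S.

F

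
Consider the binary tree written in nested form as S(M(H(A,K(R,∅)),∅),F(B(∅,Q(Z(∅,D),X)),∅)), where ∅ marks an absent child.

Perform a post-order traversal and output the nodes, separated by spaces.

Post-order visits the left subtree, then the right subtree, then the node.
At S: go left to M.
  At M: go left to H.
    At H: go left to A.
      A is a leaf — visit A.
    At H: go right to K.
      At K: go left to R.
        R is a leaf — visit R.
      At K: no right child.
      Visit K.
    Visit H.
  At M: no right child.
  Visit M.
At S: go right to F.
  At F: go left to B.
    At B: no left child.
    At B: go right to Q.
      At Q: go left to Z.
        At Z: no left child.
        At Z: go right to D.
          D is a leaf — visit D.
        Visit Z.
      At Q: go right to X.
        X is a leaf — visit X.
      Visit Q.
    Visit B.
  At F: no right child.
  Visit F.
Visit S.

A R K H M D Z X Q B F S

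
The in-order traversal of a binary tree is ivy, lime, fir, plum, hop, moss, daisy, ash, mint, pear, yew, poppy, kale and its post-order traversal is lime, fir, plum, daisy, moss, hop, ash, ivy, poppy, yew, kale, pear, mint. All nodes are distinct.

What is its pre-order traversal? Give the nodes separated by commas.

The last element of post-order is the root; it splits in-order into left and right subtrees.
Root mint: left subtree has 8 nodes {ivy, lime, fir, plum, hop, moss, daisy, ash}, right has 4 {pear, yew, poppy, kale}.
  Root ivy: left subtree has 0 nodes { }, right has 7 {lime, fir, plum, hop, moss, daisy, ash}.
    Root ash: left subtree has 6 nodes {lime, fir, plum, hop, moss, daisy}, right has 0 { }.
      Root hop: left subtree has 3 nodes {lime, fir, plum}, right has 2 {moss, daisy}.
        Root plum: left subtree has 2 nodes {lime, fir}, right has 0 { }.
          Root fir: left subtree has 1 node {lime}, right has 0 { }.
        Root moss: left subtree has 0 nodes { }, right has 1 {daisy}.
  Root pear: left subtree has 0 nodes { }, right has 3 {yew, poppy, kale}.
    Root kale: left subtree has 2 nodes {yew, poppy}, right has 0 { }.
      Root yew: left subtree has 0 nodes { }, right has 1 {poppy}.

mint, ivy, ash, hop, plum, fir, lime, moss, daisy, pear, kale, yew, poppy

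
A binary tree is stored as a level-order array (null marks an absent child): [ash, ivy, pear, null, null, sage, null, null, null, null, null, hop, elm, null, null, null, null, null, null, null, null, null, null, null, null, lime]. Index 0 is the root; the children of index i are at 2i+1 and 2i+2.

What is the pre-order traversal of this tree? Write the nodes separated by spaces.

Pre-order visits the node, then its left subtree, then its right subtree.
Visit ash.
At ash: go left to ivy.
  ivy is a leaf — visit ivy.
At ash: go right to pear.
  Visit pear.
  At pear: go left to sage.
    Visit sage.
    At sage: go left to hop.
      hop is a leaf — visit hop.
    At sage: go right to elm.
      Visit elm.
      At elm: go left to lime.
        lime is a leaf — visit lime.
      At elm: no right child.
  At pear: no right child.

ash ivy pear sage hop elm lime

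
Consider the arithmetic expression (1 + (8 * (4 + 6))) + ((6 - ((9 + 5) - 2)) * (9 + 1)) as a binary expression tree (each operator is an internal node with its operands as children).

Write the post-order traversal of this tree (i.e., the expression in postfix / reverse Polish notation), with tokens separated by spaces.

Post-order on an expression tree gives postfix notation: for each operator, emit left operand, right operand, then the operator.

1 8 4 6 + * + 6 9 5 + 2 - - 9 1 + * +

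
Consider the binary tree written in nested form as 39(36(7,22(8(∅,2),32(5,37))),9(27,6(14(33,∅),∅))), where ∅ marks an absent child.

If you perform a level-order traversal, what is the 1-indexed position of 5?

Level-order visits nodes level by level from the root, left to right within each level.
Level 0: 39
Level 1: 36, 9
Level 2: 7, 22, 27, 6
Level 3: 8, 32, 14
Level 4: 2, 5, 37, 33
Full level-order sequence: 39, 36, 9, 7, 22, 27, 6, 8, 32, 14, 2, 5, 37, 33.

12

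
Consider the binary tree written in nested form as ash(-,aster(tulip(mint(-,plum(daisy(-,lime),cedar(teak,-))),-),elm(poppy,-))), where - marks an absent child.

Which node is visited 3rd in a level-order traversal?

tulip

Level-order visits nodes level by level from the root, left to right within each level.
Level 0: ash
Level 1: aster
Level 2: tulip, elm
Level 3: mint, poppy
Level 4: plum
Level 5: daisy, cedar
Level 6: lime, teak
Full level-order sequence: ash, aster, tulip, elm, mint, poppy, plum, daisy, cedar, lime, teak.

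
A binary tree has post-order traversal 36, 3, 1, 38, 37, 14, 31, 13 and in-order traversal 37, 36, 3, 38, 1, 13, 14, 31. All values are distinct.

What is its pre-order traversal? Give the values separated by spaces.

The last element of post-order is the root; it splits in-order into left and right subtrees.
Root 13: left subtree has 5 nodes {37, 36, 3, 38, 1}, right has 2 {14, 31}.
  Root 37: left subtree has 0 nodes { }, right has 4 {36, 3, 38, 1}.
    Root 38: left subtree has 2 nodes {36, 3}, right has 1 {1}.
      Root 3: left subtree has 1 node {36}, right has 0 { }.
  Root 31: left subtree has 1 node {14}, right has 0 { }.

13 37 38 3 36 1 31 14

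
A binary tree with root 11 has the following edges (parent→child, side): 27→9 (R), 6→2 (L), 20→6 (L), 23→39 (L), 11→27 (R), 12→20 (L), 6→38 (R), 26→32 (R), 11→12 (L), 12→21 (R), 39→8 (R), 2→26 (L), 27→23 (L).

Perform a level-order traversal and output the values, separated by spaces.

Level-order visits nodes level by level from the root, left to right within each level.
Level 0: 11
Level 1: 12, 27
Level 2: 20, 21, 23, 9
Level 3: 6, 39
Level 4: 2, 38, 8
Level 5: 26
Level 6: 32

11 12 27 20 21 23 9 6 39 2 38 8 26 32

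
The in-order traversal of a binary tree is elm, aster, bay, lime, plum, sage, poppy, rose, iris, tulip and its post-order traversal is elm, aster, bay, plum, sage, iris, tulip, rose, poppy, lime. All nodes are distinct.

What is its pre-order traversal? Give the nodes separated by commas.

The last element of post-order is the root; it splits in-order into left and right subtrees.
Root lime: left subtree has 3 nodes {elm, aster, bay}, right has 6 {plum, sage, poppy, rose, iris, tulip}.
  Root bay: left subtree has 2 nodes {elm, aster}, right has 0 { }.
    Root aster: left subtree has 1 node {elm}, right has 0 { }.
  Root poppy: left subtree has 2 nodes {plum, sage}, right has 3 {rose, iris, tulip}.
    Root sage: left subtree has 1 node {plum}, right has 0 { }.
    Root rose: left subtree has 0 nodes { }, right has 2 {iris, tulip}.
      Root tulip: left subtree has 1 node {iris}, right has 0 { }.

lime, bay, aster, elm, poppy, sage, plum, rose, tulip, iris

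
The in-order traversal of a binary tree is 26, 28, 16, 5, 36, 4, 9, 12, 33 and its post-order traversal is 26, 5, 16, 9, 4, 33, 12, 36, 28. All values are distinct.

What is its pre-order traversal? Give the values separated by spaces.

The last element of post-order is the root; it splits in-order into left and right subtrees.
Root 28: left subtree has 1 node {26}, right has 7 {16, 5, 36, 4, 9, 12, 33}.
  Root 36: left subtree has 2 nodes {16, 5}, right has 4 {4, 9, 12, 33}.
    Root 16: left subtree has 0 nodes { }, right has 1 {5}.
    Root 12: left subtree has 2 nodes {4, 9}, right has 1 {33}.
      Root 4: left subtree has 0 nodes { }, right has 1 {9}.

28 26 36 16 5 12 4 9 33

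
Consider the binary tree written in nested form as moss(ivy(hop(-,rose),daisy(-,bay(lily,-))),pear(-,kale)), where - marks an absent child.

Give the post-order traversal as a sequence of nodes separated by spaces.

Post-order visits the left subtree, then the right subtree, then the node.
At moss: go left to ivy.
  At ivy: go left to hop.
    At hop: no left child.
    At hop: go right to rose.
      rose is a leaf — visit rose.
    Visit hop.
  At ivy: go right to daisy.
    At daisy: no left child.
    At daisy: go right to bay.
      At bay: go left to lily.
        lily is a leaf — visit lily.
      At bay: no right child.
      Visit bay.
    Visit daisy.
  Visit ivy.
At moss: go right to pear.
  At pear: no left child.
  At pear: go right to kale.
    kale is a leaf — visit kale.
  Visit pear.
Visit moss.

rose hop lily bay daisy ivy kale pear moss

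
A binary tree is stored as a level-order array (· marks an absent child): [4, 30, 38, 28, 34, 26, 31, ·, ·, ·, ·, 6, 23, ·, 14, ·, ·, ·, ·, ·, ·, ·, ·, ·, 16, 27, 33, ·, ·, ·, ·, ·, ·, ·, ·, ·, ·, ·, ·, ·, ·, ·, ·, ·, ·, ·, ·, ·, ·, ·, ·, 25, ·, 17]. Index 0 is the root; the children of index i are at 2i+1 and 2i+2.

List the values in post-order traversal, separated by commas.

28, 34, 30, 16, 6, 25, 27, 17, 33, 23, 26, 14, 31, 38, 4

Post-order visits the left subtree, then the right subtree, then the node.
At 4: go left to 30.
  At 30: go left to 28.
    28 is a leaf — visit 28.
  At 30: go right to 34.
    34 is a leaf — visit 34.
  Visit 30.
At 4: go right to 38.
  At 38: go left to 26.
    At 26: go left to 6.
      At 6: no left child.
      At 6: go right to 16.
        16 is a leaf — visit 16.
      Visit 6.
    At 26: go right to 23.
      At 23: go left to 27.
        At 27: go left to 25.
          25 is a leaf — visit 25.
        At 27: no right child.
        Visit 27.
      At 23: go right to 33.
        At 33: go left to 17.
          17 is a leaf — visit 17.
        At 33: no right child.
        Visit 33.
      Visit 23.
    Visit 26.
  At 38: go right to 31.
    At 31: no left child.
    At 31: go right to 14.
      14 is a leaf — visit 14.
    Visit 31.
  Visit 38.
Visit 4.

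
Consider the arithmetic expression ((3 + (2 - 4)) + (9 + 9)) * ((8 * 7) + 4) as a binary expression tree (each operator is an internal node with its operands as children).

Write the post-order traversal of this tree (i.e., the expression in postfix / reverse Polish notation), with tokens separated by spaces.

3 2 4 - + 9 9 + + 8 7 * 4 + *

Post-order on an expression tree gives postfix notation: for each operator, emit left operand, right operand, then the operator.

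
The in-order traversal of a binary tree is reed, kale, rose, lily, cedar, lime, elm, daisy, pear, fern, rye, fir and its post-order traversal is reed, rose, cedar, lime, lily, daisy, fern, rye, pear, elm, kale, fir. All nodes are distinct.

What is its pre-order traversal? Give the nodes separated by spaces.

The last element of post-order is the root; it splits in-order into left and right subtrees.
Root fir: left subtree has 11 nodes {reed, kale, rose, lily, cedar, lime, elm, daisy, pear, fern, rye}, right has 0 { }.
  Root kale: left subtree has 1 node {reed}, right has 9 {rose, lily, cedar, lime, elm, daisy, pear, fern, rye}.
    Root elm: left subtree has 4 nodes {rose, lily, cedar, lime}, right has 4 {daisy, pear, fern, rye}.
      Root lily: left subtree has 1 node {rose}, right has 2 {cedar, lime}.
        Root lime: left subtree has 1 node {cedar}, right has 0 { }.
      Root pear: left subtree has 1 node {daisy}, right has 2 {fern, rye}.
        Root rye: left subtree has 1 node {fern}, right has 0 { }.

fir kale reed elm lily rose lime cedar pear daisy rye fern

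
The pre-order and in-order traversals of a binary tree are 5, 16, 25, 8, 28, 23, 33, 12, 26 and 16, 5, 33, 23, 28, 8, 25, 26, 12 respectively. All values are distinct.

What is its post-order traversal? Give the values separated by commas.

The first element of pre-order is the root; it splits in-order into left and right subtrees.
Root 5: left subtree has 1 node {16}, right has 7 {33, 23, 28, 8, 25, 26, 12}.
  Root 25: left subtree has 4 nodes {33, 23, 28, 8}, right has 2 {26, 12}.
    Root 8: left subtree has 3 nodes {33, 23, 28}, right has 0 { }.
      Root 28: left subtree has 2 nodes {33, 23}, right has 0 { }.
        Root 23: left subtree has 1 node {33}, right has 0 { }.
    Root 12: left subtree has 1 node {26}, right has 0 { }.

16, 33, 23, 28, 8, 26, 12, 25, 5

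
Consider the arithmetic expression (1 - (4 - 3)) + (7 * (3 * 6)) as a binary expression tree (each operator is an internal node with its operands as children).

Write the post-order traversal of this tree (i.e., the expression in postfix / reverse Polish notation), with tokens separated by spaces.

Post-order on an expression tree gives postfix notation: for each operator, emit left operand, right operand, then the operator.

1 4 3 - - 7 3 6 * * +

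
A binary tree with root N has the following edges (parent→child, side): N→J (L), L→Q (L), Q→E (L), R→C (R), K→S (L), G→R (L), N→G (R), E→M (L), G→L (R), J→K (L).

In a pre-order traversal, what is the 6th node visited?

R

Pre-order visits the node, then its left subtree, then its right subtree.
Visit N.
At N: go left to J.
  Visit J.
  At J: go left to K.
    Visit K.
    At K: go left to S.
      S is a leaf — visit S.
    At K: no right child.
  At J: no right child.
At N: go right to G.
  Visit G.
  At G: go left to R.
    Visit R.
    At R: no left child.
    At R: go right to C.
      C is a leaf — visit C.
  At G: go right to L.
    Visit L.
    At L: go left to Q.
      Visit Q.
      At Q: go left to E.
        Visit E.
        At E: go left to M.
          M is a leaf — visit M.
        At E: no right child.
      At Q: no right child.
    At L: no right child.
Full pre-order sequence: N, J, K, S, G, R, C, L, Q, E, M.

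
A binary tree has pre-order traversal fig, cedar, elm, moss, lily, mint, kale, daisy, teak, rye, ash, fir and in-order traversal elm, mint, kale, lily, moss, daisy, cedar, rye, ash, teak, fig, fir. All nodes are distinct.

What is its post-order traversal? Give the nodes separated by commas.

kale, mint, lily, daisy, moss, elm, ash, rye, teak, cedar, fir, fig

The first element of pre-order is the root; it splits in-order into left and right subtrees.
Root fig: left subtree has 10 nodes {elm, mint, kale, lily, moss, daisy, cedar, rye, ash, teak}, right has 1 {fir}.
  Root cedar: left subtree has 6 nodes {elm, mint, kale, lily, moss, daisy}, right has 3 {rye, ash, teak}.
    Root elm: left subtree has 0 nodes { }, right has 5 {mint, kale, lily, moss, daisy}.
      Root moss: left subtree has 3 nodes {mint, kale, lily}, right has 1 {daisy}.
        Root lily: left subtree has 2 nodes {mint, kale}, right has 0 { }.
          Root mint: left subtree has 0 nodes { }, right has 1 {kale}.
    Root teak: left subtree has 2 nodes {rye, ash}, right has 0 { }.
      Root rye: left subtree has 0 nodes { }, right has 1 {ash}.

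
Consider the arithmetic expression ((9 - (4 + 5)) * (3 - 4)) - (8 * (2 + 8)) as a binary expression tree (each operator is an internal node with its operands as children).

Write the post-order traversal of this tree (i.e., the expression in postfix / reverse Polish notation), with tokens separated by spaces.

Post-order on an expression tree gives postfix notation: for each operator, emit left operand, right operand, then the operator.

9 4 5 + - 3 4 - * 8 2 8 + * -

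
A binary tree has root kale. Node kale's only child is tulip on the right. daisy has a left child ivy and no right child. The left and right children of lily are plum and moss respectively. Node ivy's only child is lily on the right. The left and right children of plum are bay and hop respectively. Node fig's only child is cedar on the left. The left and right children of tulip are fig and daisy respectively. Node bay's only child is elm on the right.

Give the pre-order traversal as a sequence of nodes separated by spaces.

kale tulip fig cedar daisy ivy lily plum bay elm hop moss

Pre-order visits the node, then its left subtree, then its right subtree.
Visit kale.
At kale: no left child.
At kale: go right to tulip.
  Visit tulip.
  At tulip: go left to fig.
    Visit fig.
    At fig: go left to cedar.
      cedar is a leaf — visit cedar.
    At fig: no right child.
  At tulip: go right to daisy.
    Visit daisy.
    At daisy: go left to ivy.
      Visit ivy.
      At ivy: no left child.
      At ivy: go right to lily.
        Visit lily.
        At lily: go left to plum.
          Visit plum.
          At plum: go left to bay.
            Visit bay.
            At bay: no left child.
            At bay: go right to elm.
              elm is a leaf — visit elm.
          At plum: go right to hop.
            hop is a leaf — visit hop.
        At lily: go right to moss.
          moss is a leaf — visit moss.
    At daisy: no right child.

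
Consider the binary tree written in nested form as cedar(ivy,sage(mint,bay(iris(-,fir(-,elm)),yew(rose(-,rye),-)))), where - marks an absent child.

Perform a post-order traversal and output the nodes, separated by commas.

ivy, mint, elm, fir, iris, rye, rose, yew, bay, sage, cedar

Post-order visits the left subtree, then the right subtree, then the node.
At cedar: go left to ivy.
  ivy is a leaf — visit ivy.
At cedar: go right to sage.
  At sage: go left to mint.
    mint is a leaf — visit mint.
  At sage: go right to bay.
    At bay: go left to iris.
      At iris: no left child.
      At iris: go right to fir.
        At fir: no left child.
        At fir: go right to elm.
          elm is a leaf — visit elm.
        Visit fir.
      Visit iris.
    At bay: go right to yew.
      At yew: go left to rose.
        At rose: no left child.
        At rose: go right to rye.
          rye is a leaf — visit rye.
        Visit rose.
      At yew: no right child.
      Visit yew.
    Visit bay.
  Visit sage.
Visit cedar.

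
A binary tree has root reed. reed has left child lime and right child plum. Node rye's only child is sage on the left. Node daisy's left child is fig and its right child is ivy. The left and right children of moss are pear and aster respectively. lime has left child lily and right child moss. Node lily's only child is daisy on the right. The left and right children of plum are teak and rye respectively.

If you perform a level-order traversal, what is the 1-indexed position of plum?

Level-order visits nodes level by level from the root, left to right within each level.
Level 0: reed
Level 1: lime, plum
Level 2: lily, moss, teak, rye
Level 3: daisy, pear, aster, sage
Level 4: fig, ivy
Full level-order sequence: reed, lime, plum, lily, moss, teak, rye, daisy, pear, aster, sage, fig, ivy.

3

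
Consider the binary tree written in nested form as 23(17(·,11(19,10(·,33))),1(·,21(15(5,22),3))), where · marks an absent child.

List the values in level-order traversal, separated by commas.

23, 17, 1, 11, 21, 19, 10, 15, 3, 33, 5, 22

Level-order visits nodes level by level from the root, left to right within each level.
Level 0: 23
Level 1: 17, 1
Level 2: 11, 21
Level 3: 19, 10, 15, 3
Level 4: 33, 5, 22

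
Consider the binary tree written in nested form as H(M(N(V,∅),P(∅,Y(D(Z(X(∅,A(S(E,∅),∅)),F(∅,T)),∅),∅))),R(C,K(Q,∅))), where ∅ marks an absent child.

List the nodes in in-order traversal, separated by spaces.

In-order visits the left subtree, then the node, then the right subtree.
At H: go left to M.
  At M: go left to N.
    At N: go left to V.
      V is a leaf — visit V.
    Visit N.
    At N: no right child.
  Visit M.
  At M: go right to P.
    At P: no left child.
    Visit P.
    At P: go right to Y.
      At Y: go left to D.
        At D: go left to Z.
          At Z: go left to X.
            At X: no left child.
            Visit X.
            At X: go right to A.
              At A: go left to S.
                At S: go left to E.
                  E is a leaf — visit E.
                Visit S.
                At S: no right child.
              Visit A.
              At A: no right child.
          Visit Z.
          At Z: go right to F.
            At F: no left child.
            Visit F.
            At F: go right to T.
              T is a leaf — visit T.
        Visit D.
        At D: no right child.
      Visit Y.
      At Y: no right child.
Visit H.
At H: go right to R.
  At R: go left to C.
    C is a leaf — visit C.
  Visit R.
  At R: go right to K.
    At K: go left to Q.
      Q is a leaf — visit Q.
    Visit K.
    At K: no right child.

V N M P X E S A Z F T D Y H C R Q K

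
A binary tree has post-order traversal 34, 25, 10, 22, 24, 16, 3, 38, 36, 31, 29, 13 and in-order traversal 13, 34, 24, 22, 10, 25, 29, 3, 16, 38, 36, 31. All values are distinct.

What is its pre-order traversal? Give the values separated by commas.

13, 29, 24, 34, 22, 10, 25, 31, 36, 38, 3, 16

The last element of post-order is the root; it splits in-order into left and right subtrees.
Root 13: left subtree has 0 nodes { }, right has 11 {34, 24, 22, 10, 25, 29, 3, 16, 38, 36, 31}.
  Root 29: left subtree has 5 nodes {34, 24, 22, 10, 25}, right has 5 {3, 16, 38, 36, 31}.
    Root 24: left subtree has 1 node {34}, right has 3 {22, 10, 25}.
      Root 22: left subtree has 0 nodes { }, right has 2 {10, 25}.
        Root 10: left subtree has 0 nodes { }, right has 1 {25}.
    Root 31: left subtree has 4 nodes {3, 16, 38, 36}, right has 0 { }.
      Root 36: left subtree has 3 nodes {3, 16, 38}, right has 0 { }.
        Root 38: left subtree has 2 nodes {3, 16}, right has 0 { }.
          Root 3: left subtree has 0 nodes { }, right has 1 {16}.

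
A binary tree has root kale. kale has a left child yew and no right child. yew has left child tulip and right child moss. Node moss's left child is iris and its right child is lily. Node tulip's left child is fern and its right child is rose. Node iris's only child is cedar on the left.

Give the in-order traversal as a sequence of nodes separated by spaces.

fern tulip rose yew cedar iris moss lily kale

In-order visits the left subtree, then the node, then the right subtree.
At kale: go left to yew.
  At yew: go left to tulip.
    At tulip: go left to fern.
      fern is a leaf — visit fern.
    Visit tulip.
    At tulip: go right to rose.
      rose is a leaf — visit rose.
  Visit yew.
  At yew: go right to moss.
    At moss: go left to iris.
      At iris: go left to cedar.
        cedar is a leaf — visit cedar.
      Visit iris.
      At iris: no right child.
    Visit moss.
    At moss: go right to lily.
      lily is a leaf — visit lily.
Visit kale.
At kale: no right child.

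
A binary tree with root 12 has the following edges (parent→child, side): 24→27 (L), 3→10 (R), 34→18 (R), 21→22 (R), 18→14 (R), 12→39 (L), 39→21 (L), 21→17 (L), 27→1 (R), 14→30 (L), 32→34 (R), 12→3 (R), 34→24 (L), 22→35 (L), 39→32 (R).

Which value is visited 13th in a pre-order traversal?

Pre-order visits the node, then its left subtree, then its right subtree.
Visit 12.
At 12: go left to 39.
  Visit 39.
  At 39: go left to 21.
    Visit 21.
    At 21: go left to 17.
      17 is a leaf — visit 17.
    At 21: go right to 22.
      Visit 22.
      At 22: go left to 35.
        35 is a leaf — visit 35.
      At 22: no right child.
  At 39: go right to 32.
    Visit 32.
    At 32: no left child.
    At 32: go right to 34.
      Visit 34.
      At 34: go left to 24.
        Visit 24.
        At 24: go left to 27.
          Visit 27.
          At 27: no left child.
          At 27: go right to 1.
            1 is a leaf — visit 1.
        At 24: no right child.
      At 34: go right to 18.
        Visit 18.
        At 18: no left child.
        At 18: go right to 14.
          Visit 14.
          At 14: go left to 30.
            30 is a leaf — visit 30.
          At 14: no right child.
At 12: go right to 3.
  Visit 3.
  At 3: no left child.
  At 3: go right to 10.
    10 is a leaf — visit 10.
Full pre-order sequence: 12, 39, 21, 17, 22, 35, 32, 34, 24, 27, 1, 18, 14, 30, 3, 10.

14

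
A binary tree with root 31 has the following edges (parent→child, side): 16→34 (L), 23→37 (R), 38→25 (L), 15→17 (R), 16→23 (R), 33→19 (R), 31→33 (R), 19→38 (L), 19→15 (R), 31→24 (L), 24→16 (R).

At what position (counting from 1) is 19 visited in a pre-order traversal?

8

Pre-order visits the node, then its left subtree, then its right subtree.
Visit 31.
At 31: go left to 24.
  Visit 24.
  At 24: no left child.
  At 24: go right to 16.
    Visit 16.
    At 16: go left to 34.
      34 is a leaf — visit 34.
    At 16: go right to 23.
      Visit 23.
      At 23: no left child.
      At 23: go right to 37.
        37 is a leaf — visit 37.
At 31: go right to 33.
  Visit 33.
  At 33: no left child.
  At 33: go right to 19.
    Visit 19.
    At 19: go left to 38.
      Visit 38.
      At 38: go left to 25.
        25 is a leaf — visit 25.
      At 38: no right child.
    At 19: go right to 15.
      Visit 15.
      At 15: no left child.
      At 15: go right to 17.
        17 is a leaf — visit 17.
Full pre-order sequence: 31, 24, 16, 34, 23, 37, 33, 19, 38, 25, 15, 17.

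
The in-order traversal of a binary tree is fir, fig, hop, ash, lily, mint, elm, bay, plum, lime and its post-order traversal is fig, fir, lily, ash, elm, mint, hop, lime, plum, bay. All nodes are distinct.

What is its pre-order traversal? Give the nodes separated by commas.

bay, hop, fir, fig, mint, ash, lily, elm, plum, lime

The last element of post-order is the root; it splits in-order into left and right subtrees.
Root bay: left subtree has 7 nodes {fir, fig, hop, ash, lily, mint, elm}, right has 2 {plum, lime}.
  Root hop: left subtree has 2 nodes {fir, fig}, right has 4 {ash, lily, mint, elm}.
    Root fir: left subtree has 0 nodes { }, right has 1 {fig}.
    Root mint: left subtree has 2 nodes {ash, lily}, right has 1 {elm}.
      Root ash: left subtree has 0 nodes { }, right has 1 {lily}.
  Root plum: left subtree has 0 nodes { }, right has 1 {lime}.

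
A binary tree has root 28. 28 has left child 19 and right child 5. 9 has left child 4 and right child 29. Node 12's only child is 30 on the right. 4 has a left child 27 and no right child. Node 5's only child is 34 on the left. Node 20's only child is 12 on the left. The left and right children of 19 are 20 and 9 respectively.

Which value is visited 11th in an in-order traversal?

5

In-order visits the left subtree, then the node, then the right subtree.
At 28: go left to 19.
  At 19: go left to 20.
    At 20: go left to 12.
      At 12: no left child.
      Visit 12.
      At 12: go right to 30.
        30 is a leaf — visit 30.
    Visit 20.
    At 20: no right child.
  Visit 19.
  At 19: go right to 9.
    At 9: go left to 4.
      At 4: go left to 27.
        27 is a leaf — visit 27.
      Visit 4.
      At 4: no right child.
    Visit 9.
    At 9: go right to 29.
      29 is a leaf — visit 29.
Visit 28.
At 28: go right to 5.
  At 5: go left to 34.
    34 is a leaf — visit 34.
  Visit 5.
  At 5: no right child.
Full in-order sequence: 12, 30, 20, 19, 27, 4, 9, 29, 28, 34, 5.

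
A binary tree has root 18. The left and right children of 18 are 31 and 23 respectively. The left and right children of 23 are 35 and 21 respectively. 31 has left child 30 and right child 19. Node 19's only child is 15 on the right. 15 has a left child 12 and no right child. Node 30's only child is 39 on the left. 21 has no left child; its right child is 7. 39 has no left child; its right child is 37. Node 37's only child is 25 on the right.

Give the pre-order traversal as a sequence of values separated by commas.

18, 31, 30, 39, 37, 25, 19, 15, 12, 23, 35, 21, 7

Pre-order visits the node, then its left subtree, then its right subtree.
Visit 18.
At 18: go left to 31.
  Visit 31.
  At 31: go left to 30.
    Visit 30.
    At 30: go left to 39.
      Visit 39.
      At 39: no left child.
      At 39: go right to 37.
        Visit 37.
        At 37: no left child.
        At 37: go right to 25.
          25 is a leaf — visit 25.
    At 30: no right child.
  At 31: go right to 19.
    Visit 19.
    At 19: no left child.
    At 19: go right to 15.
      Visit 15.
      At 15: go left to 12.
        12 is a leaf — visit 12.
      At 15: no right child.
At 18: go right to 23.
  Visit 23.
  At 23: go left to 35.
    35 is a leaf — visit 35.
  At 23: go right to 21.
    Visit 21.
    At 21: no left child.
    At 21: go right to 7.
      7 is a leaf — visit 7.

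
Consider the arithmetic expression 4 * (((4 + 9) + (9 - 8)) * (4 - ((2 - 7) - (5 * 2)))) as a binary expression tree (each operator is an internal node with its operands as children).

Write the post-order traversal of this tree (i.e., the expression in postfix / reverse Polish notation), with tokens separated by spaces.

Post-order on an expression tree gives postfix notation: for each operator, emit left operand, right operand, then the operator.

4 4 9 + 9 8 - + 4 2 7 - 5 2 * - - * *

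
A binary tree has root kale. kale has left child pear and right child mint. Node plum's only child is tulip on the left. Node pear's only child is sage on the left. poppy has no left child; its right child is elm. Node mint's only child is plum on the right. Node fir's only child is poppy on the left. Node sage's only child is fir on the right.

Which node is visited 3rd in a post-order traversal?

Post-order visits the left subtree, then the right subtree, then the node.
At kale: go left to pear.
  At pear: go left to sage.
    At sage: no left child.
    At sage: go right to fir.
      At fir: go left to poppy.
        At poppy: no left child.
        At poppy: go right to elm.
          elm is a leaf — visit elm.
        Visit poppy.
      At fir: no right child.
      Visit fir.
    Visit sage.
  At pear: no right child.
  Visit pear.
At kale: go right to mint.
  At mint: no left child.
  At mint: go right to plum.
    At plum: go left to tulip.
      tulip is a leaf — visit tulip.
    At plum: no right child.
    Visit plum.
  Visit mint.
Visit kale.
Full post-order sequence: elm, poppy, fir, sage, pear, tulip, plum, mint, kale.

fir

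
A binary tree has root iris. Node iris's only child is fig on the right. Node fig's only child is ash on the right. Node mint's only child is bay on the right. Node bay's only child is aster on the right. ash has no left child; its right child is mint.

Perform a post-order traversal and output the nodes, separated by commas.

aster, bay, mint, ash, fig, iris

Post-order visits the left subtree, then the right subtree, then the node.
At iris: no left child.
At iris: go right to fig.
  At fig: no left child.
  At fig: go right to ash.
    At ash: no left child.
    At ash: go right to mint.
      At mint: no left child.
      At mint: go right to bay.
        At bay: no left child.
        At bay: go right to aster.
          aster is a leaf — visit aster.
        Visit bay.
      Visit mint.
    Visit ash.
  Visit fig.
Visit iris.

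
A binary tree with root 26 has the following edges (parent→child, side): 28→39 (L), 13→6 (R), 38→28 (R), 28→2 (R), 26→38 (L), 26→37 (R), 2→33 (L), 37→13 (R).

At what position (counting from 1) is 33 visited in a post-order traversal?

Post-order visits the left subtree, then the right subtree, then the node.
At 26: go left to 38.
  At 38: no left child.
  At 38: go right to 28.
    At 28: go left to 39.
      39 is a leaf — visit 39.
    At 28: go right to 2.
      At 2: go left to 33.
        33 is a leaf — visit 33.
      At 2: no right child.
      Visit 2.
    Visit 28.
  Visit 38.
At 26: go right to 37.
  At 37: no left child.
  At 37: go right to 13.
    At 13: no left child.
    At 13: go right to 6.
      6 is a leaf — visit 6.
    Visit 13.
  Visit 37.
Visit 26.
Full post-order sequence: 39, 33, 2, 28, 38, 6, 13, 37, 26.

2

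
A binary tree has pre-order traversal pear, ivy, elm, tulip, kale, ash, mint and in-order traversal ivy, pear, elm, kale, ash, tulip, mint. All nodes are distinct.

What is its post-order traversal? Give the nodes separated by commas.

The first element of pre-order is the root; it splits in-order into left and right subtrees.
Root pear: left subtree has 1 node {ivy}, right has 5 {elm, kale, ash, tulip, mint}.
  Root elm: left subtree has 0 nodes { }, right has 4 {kale, ash, tulip, mint}.
    Root tulip: left subtree has 2 nodes {kale, ash}, right has 1 {mint}.
      Root kale: left subtree has 0 nodes { }, right has 1 {ash}.

ivy, ash, kale, mint, tulip, elm, pear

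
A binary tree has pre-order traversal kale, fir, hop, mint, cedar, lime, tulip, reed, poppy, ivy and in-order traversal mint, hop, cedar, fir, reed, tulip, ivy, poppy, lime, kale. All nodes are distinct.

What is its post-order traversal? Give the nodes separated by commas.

mint, cedar, hop, reed, ivy, poppy, tulip, lime, fir, kale

The first element of pre-order is the root; it splits in-order into left and right subtrees.
Root kale: left subtree has 9 nodes {mint, hop, cedar, fir, reed, tulip, ivy, poppy, lime}, right has 0 { }.
  Root fir: left subtree has 3 nodes {mint, hop, cedar}, right has 5 {reed, tulip, ivy, poppy, lime}.
    Root hop: left subtree has 1 node {mint}, right has 1 {cedar}.
    Root lime: left subtree has 4 nodes {reed, tulip, ivy, poppy}, right has 0 { }.
      Root tulip: left subtree has 1 node {reed}, right has 2 {ivy, poppy}.
        Root poppy: left subtree has 1 node {ivy}, right has 0 { }.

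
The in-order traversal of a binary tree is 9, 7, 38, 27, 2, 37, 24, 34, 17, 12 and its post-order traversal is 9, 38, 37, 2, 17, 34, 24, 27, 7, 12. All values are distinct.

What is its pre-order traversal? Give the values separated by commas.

12, 7, 9, 27, 38, 24, 2, 37, 34, 17

The last element of post-order is the root; it splits in-order into left and right subtrees.
Root 12: left subtree has 9 nodes {9, 7, 38, 27, 2, 37, 24, 34, 17}, right has 0 { }.
  Root 7: left subtree has 1 node {9}, right has 7 {38, 27, 2, 37, 24, 34, 17}.
    Root 27: left subtree has 1 node {38}, right has 5 {2, 37, 24, 34, 17}.
      Root 24: left subtree has 2 nodes {2, 37}, right has 2 {34, 17}.
        Root 2: left subtree has 0 nodes { }, right has 1 {37}.
        Root 34: left subtree has 0 nodes { }, right has 1 {17}.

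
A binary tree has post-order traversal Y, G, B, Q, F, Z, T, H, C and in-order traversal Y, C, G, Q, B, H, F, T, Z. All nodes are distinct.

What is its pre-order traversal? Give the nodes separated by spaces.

C Y H Q G B T F Z

The last element of post-order is the root; it splits in-order into left and right subtrees.
Root C: left subtree has 1 node {Y}, right has 7 {G, Q, B, H, F, T, Z}.
  Root H: left subtree has 3 nodes {G, Q, B}, right has 3 {F, T, Z}.
    Root Q: left subtree has 1 node {G}, right has 1 {B}.
    Root T: left subtree has 1 node {F}, right has 1 {Z}.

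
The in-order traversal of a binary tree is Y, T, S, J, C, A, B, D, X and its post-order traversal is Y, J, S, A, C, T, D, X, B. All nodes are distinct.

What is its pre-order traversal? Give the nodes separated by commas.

The last element of post-order is the root; it splits in-order into left and right subtrees.
Root B: left subtree has 6 nodes {Y, T, S, J, C, A}, right has 2 {D, X}.
  Root T: left subtree has 1 node {Y}, right has 4 {S, J, C, A}.
    Root C: left subtree has 2 nodes {S, J}, right has 1 {A}.
      Root S: left subtree has 0 nodes { }, right has 1 {J}.
  Root X: left subtree has 1 node {D}, right has 0 { }.

B, T, Y, C, S, J, A, X, D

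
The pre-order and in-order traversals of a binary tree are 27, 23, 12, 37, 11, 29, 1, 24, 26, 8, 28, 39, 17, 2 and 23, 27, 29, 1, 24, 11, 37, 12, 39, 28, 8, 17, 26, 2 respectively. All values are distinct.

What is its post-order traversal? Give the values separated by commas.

23, 24, 1, 29, 11, 37, 39, 28, 17, 8, 2, 26, 12, 27

The first element of pre-order is the root; it splits in-order into left and right subtrees.
Root 27: left subtree has 1 node {23}, right has 12 {29, 1, 24, 11, 37, 12, 39, 28, 8, 17, 26, 2}.
  Root 12: left subtree has 5 nodes {29, 1, 24, 11, 37}, right has 6 {39, 28, 8, 17, 26, 2}.
    Root 37: left subtree has 4 nodes {29, 1, 24, 11}, right has 0 { }.
      Root 11: left subtree has 3 nodes {29, 1, 24}, right has 0 { }.
        Root 29: left subtree has 0 nodes { }, right has 2 {1, 24}.
          Root 1: left subtree has 0 nodes { }, right has 1 {24}.
    Root 26: left subtree has 4 nodes {39, 28, 8, 17}, right has 1 {2}.
      Root 8: left subtree has 2 nodes {39, 28}, right has 1 {17}.
        Root 28: left subtree has 1 node {39}, right has 0 { }.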